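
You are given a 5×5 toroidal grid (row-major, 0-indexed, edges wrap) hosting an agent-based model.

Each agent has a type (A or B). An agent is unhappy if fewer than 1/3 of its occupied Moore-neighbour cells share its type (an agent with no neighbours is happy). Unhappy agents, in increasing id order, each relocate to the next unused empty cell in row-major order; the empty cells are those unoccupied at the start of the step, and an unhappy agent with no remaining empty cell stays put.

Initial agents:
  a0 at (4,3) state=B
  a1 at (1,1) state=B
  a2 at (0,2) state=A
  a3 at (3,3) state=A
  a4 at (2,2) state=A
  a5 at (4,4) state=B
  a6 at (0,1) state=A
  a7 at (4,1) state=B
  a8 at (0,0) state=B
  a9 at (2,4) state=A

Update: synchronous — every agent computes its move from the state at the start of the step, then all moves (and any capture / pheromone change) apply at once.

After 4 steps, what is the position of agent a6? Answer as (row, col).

t=1: a0@(4,3):B a1@(0,3):B a2@(0,4):A a3@(3,3):A a4@(2,2):A a5@(4,4):B a6@(1,0):A a7@(4,1):B a8@(0,0):B a9@(2,4):A
t=2: a0@(4,3):B a1@(0,3):B a2@(0,1):A a3@(3,3):A a4@(2,2):A a5@(4,4):B a6@(1,0):A a7@(4,1):B a8@(0,0):B a9@(2,4):A
t=3: (unchanged — steady state)

(1, 0)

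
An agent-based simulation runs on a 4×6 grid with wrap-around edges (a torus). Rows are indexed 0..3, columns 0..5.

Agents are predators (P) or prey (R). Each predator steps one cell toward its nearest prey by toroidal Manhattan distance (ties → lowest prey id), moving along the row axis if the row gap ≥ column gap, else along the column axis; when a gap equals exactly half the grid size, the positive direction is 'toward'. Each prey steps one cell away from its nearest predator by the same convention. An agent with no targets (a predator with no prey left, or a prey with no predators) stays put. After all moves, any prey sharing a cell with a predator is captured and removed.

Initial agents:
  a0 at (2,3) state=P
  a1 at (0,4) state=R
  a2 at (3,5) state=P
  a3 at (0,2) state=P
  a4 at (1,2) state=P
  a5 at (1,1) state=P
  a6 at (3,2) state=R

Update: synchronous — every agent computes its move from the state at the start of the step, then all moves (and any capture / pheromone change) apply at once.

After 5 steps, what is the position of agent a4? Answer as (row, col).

t=1: a0@(3,3):P a1@(1,4):R a2@(0,5):P a3@(3,2):P a4@(2,2):P a5@(2,1):P
t=2: a0@(0,3):P a1@(2,4):R a2@(1,5):P a3@(0,2):P a4@(2,3):P a5@(2,2):P
t=3: a0@(1,3):P a2@(2,5):P a3@(1,2):P a4@(2,4):P a5@(2,3):P
t=4: (unchanged — steady state)

(2, 4)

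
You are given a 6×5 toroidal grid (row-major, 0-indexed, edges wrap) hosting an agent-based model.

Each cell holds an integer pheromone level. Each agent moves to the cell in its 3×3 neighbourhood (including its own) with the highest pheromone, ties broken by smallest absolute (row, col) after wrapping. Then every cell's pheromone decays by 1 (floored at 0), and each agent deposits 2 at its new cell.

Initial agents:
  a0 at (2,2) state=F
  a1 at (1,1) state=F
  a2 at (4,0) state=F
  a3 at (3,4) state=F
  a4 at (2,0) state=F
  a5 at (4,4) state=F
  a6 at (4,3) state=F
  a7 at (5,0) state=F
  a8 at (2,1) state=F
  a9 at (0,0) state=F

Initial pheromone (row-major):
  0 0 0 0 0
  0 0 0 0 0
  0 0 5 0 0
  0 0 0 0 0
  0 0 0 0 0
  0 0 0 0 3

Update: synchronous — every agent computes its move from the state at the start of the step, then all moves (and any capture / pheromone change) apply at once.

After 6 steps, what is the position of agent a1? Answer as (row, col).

t=1: a0@(2,2) a1@(2,2) a2@(5,4) a3@(2,0) a4@(1,0) a5@(5,4) a6@(5,4) a7@(5,4) a8@(2,2) a9@(5,4) | pheromone: 0 0 0 0 0 / 2 0 0 0 0 / 2 0 10 0 0 / 0 0 0 0 0 / 0 0 0 0 0 / 0 0 0 0 12
t=2: a0@(2,2) a1@(2,2) a2@(5,4) a3@(1,0) a4@(1,0) a5@(5,4) a6@(5,4) a7@(5,4) a8@(2,2) a9@(5,4) | pheromone: 0 0 0 0 0 / 5 0 0 0 0 / 1 0 15 0 0 / 0 0 0 0 0 / 0 0 0 0 0 / 0 0 0 0 21
t=3: a0@(2,2) a1@(2,2) a2@(5,4) a3@(1,0) a4@(1,0) a5@(5,4) a6@(5,4) a7@(5,4) a8@(2,2) a9@(5,4) | pheromone: 0 0 0 0 0 / 8 0 0 0 0 / 0 0 20 0 0 / 0 0 0 0 0 / 0 0 0 0 0 / 0 0 0 0 30
t=4: a0@(2,2) a1@(2,2) a2@(5,4) a3@(1,0) a4@(1,0) a5@(5,4) a6@(5,4) a7@(5,4) a8@(2,2) a9@(5,4) | pheromone: 0 0 0 0 0 / 11 0 0 0 0 / 0 0 25 0 0 / 0 0 0 0 0 / 0 0 0 0 0 / 0 0 0 0 39
t=5: a0@(2,2) a1@(2,2) a2@(5,4) a3@(1,0) a4@(1,0) a5@(5,4) a6@(5,4) a7@(5,4) a8@(2,2) a9@(5,4) | pheromone: 0 0 0 0 0 / 14 0 0 0 0 / 0 0 30 0 0 / 0 0 0 0 0 / 0 0 0 0 0 / 0 0 0 0 48
t=6: a0@(2,2) a1@(2,2) a2@(5,4) a3@(1,0) a4@(1,0) a5@(5,4) a6@(5,4) a7@(5,4) a8@(2,2) a9@(5,4) | pheromone: 0 0 0 0 0 / 17 0 0 0 0 / 0 0 35 0 0 / 0 0 0 0 0 / 0 0 0 0 0 / 0 0 0 0 57

(2, 2)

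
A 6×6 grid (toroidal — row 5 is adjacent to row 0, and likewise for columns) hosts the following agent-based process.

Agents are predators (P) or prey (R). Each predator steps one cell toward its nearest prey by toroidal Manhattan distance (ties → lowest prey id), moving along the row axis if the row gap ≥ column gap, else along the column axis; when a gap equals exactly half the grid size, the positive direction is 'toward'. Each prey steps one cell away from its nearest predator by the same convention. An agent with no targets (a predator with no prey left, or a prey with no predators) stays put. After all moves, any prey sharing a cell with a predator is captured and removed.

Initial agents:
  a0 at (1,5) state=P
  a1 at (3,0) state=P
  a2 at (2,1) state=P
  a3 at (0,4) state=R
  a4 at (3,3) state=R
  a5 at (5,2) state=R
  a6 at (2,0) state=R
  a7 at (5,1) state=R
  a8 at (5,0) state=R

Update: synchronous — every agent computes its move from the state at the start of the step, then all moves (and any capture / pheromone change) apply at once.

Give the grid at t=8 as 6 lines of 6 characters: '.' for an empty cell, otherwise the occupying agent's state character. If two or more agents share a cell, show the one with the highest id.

t=1: a0@(0,5):P a1@(2,0):P a2@(2,0):P a3@(5,4):R a4@(3,2):R a5@(0,2):R a6@(1,0):R a7@(0,1):R a8@(0,0):R
t=2: a0@(0,0):P a1@(1,0):P a2@(1,0):P a3@(4,4):R a4@(3,3):R a5@(0,1):R a7@(0,2):R a8@(0,1):R
t=3: a0@(0,1):P a1@(0,0):P a2@(0,0):P a3@(3,4):R a4@(3,2):R a5@(0,2):R a7@(0,3):R a8@(0,2):R
t=4: a0@(0,2):P a1@(0,1):P a2@(0,1):P a3@(2,4):R a4@(2,2):R a5@(0,3):R a7@(0,4):R a8@(0,3):R
t=5: a0@(0,3):P a1@(0,2):P a2@(0,2):P a3@(3,4):R a4@(3,2):R a5@(0,4):R a7@(0,5):R a8@(0,4):R
t=6: a0@(0,4):P a1@(0,3):P a2@(0,3):P a3@(2,4):R a4@(2,2):R a5@(0,5):R a7@(0,0):R a8@(0,5):R
t=7: a0@(0,5):P a1@(0,4):P a2@(0,4):P a3@(3,4):R a4@(3,2):R a5@(0,0):R a7@(0,1):R a8@(0,0):R
t=8: a0@(0,0):P a1@(0,5):P a2@(0,5):P a3@(2,4):R a4@(2,2):R a5@(0,1):R a7@(0,2):R a8@(0,1):R

PRR..P
......
..R.R.
......
......
......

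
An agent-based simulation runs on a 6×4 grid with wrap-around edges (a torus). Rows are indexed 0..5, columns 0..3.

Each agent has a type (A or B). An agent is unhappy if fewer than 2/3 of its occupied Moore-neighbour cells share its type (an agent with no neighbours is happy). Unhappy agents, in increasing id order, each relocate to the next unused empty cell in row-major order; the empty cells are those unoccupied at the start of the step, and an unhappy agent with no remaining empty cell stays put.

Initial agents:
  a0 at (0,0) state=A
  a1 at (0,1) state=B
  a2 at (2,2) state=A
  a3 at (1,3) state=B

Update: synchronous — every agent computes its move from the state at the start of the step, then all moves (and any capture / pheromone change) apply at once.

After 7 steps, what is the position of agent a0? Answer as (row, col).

t=1: a0@(0,2):A a1@(0,3):B a2@(1,0):A a3@(1,1):B
t=2: a0@(0,0):A a1@(0,1):B a2@(1,2):A a3@(1,3):B
t=3: a0@(0,2):A a1@(0,3):B a2@(1,0):A a3@(1,1):B
t=4: a0@(0,0):A a1@(0,1):B a2@(1,2):A a3@(1,3):B
t=5: a0@(0,2):A a1@(0,3):B a2@(1,0):A a3@(1,1):B
t=6: a0@(0,0):A a1@(0,1):B a2@(1,2):A a3@(1,3):B
t=7: a0@(0,2):A a1@(0,3):B a2@(1,0):A a3@(1,1):B

(0, 2)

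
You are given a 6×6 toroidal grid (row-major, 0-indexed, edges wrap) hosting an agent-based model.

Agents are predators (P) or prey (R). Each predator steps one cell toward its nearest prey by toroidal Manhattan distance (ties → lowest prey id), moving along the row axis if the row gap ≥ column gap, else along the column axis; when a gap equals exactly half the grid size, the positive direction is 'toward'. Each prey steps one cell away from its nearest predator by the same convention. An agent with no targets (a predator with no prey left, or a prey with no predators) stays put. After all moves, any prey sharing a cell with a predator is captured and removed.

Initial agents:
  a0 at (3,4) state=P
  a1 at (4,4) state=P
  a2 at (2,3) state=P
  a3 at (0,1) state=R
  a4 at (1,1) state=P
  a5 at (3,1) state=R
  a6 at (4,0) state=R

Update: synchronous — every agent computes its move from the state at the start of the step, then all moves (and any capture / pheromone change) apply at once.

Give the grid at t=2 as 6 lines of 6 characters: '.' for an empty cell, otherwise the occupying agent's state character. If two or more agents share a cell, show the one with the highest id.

......
......
......
P.P...
PRR...
.P....

t=1: a0@(3,5):P a1@(4,5):P a2@(2,2):P a3@(5,1):R a4@(0,1):P a5@(4,1):R a6@(4,1):R
t=2: a0@(3,0):P a1@(4,0):P a2@(3,2):P a3@(4,1):R a4@(5,1):P a5@(4,2):R a6@(4,2):R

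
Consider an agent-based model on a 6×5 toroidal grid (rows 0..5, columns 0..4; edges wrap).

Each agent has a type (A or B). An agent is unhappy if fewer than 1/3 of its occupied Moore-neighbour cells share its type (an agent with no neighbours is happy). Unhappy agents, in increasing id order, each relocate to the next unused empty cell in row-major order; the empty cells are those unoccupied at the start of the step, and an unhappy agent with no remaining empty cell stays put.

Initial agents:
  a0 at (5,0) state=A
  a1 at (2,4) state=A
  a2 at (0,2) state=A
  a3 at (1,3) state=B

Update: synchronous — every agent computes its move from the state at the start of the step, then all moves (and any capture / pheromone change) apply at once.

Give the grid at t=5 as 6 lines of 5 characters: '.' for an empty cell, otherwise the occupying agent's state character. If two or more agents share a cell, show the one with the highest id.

t=1: a0@(5,0):A a1@(0,0):A a2@(0,1):A a3@(0,3):B
t=2: (unchanged — steady state)

AA.B.
.....
.....
.....
.....
A....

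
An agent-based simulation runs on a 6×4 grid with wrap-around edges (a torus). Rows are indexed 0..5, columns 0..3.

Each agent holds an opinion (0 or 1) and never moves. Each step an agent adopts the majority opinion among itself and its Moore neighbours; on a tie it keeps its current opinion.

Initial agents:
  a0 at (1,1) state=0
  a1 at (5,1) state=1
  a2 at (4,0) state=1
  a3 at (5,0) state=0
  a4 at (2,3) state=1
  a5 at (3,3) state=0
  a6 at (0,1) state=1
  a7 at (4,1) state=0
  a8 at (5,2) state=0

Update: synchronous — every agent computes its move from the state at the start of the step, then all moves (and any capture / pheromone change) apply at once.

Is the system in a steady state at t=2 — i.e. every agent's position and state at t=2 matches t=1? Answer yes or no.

no

t=1: a0@(1,1):0 a1@(5,1):1 a2@(4,0):0 a3@(5,0):1 a4@(2,3):1 a5@(3,3):1 a6@(0,1):0 a7@(4,1):0 a8@(5,2):0
t=2: a0@(1,1):0 a1@(5,1):0 a2@(4,0):1 a3@(5,0):0 a4@(2,3):1 a5@(3,3):1 a6@(0,1):0 a7@(4,1):0 a8@(5,2):0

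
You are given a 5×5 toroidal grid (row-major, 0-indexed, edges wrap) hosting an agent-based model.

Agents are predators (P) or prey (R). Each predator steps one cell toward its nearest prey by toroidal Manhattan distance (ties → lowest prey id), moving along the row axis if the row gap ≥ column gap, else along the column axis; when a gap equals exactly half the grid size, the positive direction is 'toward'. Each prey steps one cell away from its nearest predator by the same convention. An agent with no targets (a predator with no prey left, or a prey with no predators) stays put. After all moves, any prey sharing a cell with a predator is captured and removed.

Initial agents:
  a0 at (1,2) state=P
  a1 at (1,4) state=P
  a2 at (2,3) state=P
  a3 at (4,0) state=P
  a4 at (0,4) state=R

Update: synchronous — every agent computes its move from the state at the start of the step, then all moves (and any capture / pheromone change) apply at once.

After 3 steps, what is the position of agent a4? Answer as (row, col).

t=1: a0@(1,3):P a1@(0,4):P a2@(1,3):P a3@(0,0):P a4@(4,4):R
t=2: a0@(0,3):P a1@(4,4):P a2@(0,3):P a3@(4,0):P a4@(3,4):R
t=3: a0@(4,3):P a1@(3,4):P a2@(4,3):P a3@(3,0):P a4@(2,4):R

(2, 4)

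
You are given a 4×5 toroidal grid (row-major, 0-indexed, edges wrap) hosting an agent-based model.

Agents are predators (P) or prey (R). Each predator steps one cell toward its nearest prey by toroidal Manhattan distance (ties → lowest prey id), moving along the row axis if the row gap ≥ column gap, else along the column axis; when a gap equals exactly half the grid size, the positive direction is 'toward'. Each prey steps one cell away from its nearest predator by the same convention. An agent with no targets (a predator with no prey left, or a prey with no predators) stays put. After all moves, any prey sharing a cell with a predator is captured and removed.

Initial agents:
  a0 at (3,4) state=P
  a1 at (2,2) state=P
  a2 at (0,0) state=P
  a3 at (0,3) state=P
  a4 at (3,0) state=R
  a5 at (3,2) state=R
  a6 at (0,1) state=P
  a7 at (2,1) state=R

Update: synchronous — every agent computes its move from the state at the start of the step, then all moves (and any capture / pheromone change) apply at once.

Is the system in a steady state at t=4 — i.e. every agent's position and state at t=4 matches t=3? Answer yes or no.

no

t=1: a0@(3,0):P a1@(3,2):P a2@(3,0):P a3@(3,3):P a5@(0,2):R a6@(3,1):P a7@(2,0):R
t=2: a0@(2,0):P a1@(0,2):P a2@(2,0):P a3@(0,3):P a5@(1,2):R a6@(0,1):P a7@(1,0):R
t=3: a0@(1,0):P a1@(1,2):P a2@(1,0):P a3@(1,3):P a5@(2,2):R a6@(1,1):P a7@(0,0):R
t=4: a0@(0,0):P a1@(2,2):P a2@(0,0):P a3@(2,3):P a5@(3,2):R a6@(2,1):P a7@(3,0):R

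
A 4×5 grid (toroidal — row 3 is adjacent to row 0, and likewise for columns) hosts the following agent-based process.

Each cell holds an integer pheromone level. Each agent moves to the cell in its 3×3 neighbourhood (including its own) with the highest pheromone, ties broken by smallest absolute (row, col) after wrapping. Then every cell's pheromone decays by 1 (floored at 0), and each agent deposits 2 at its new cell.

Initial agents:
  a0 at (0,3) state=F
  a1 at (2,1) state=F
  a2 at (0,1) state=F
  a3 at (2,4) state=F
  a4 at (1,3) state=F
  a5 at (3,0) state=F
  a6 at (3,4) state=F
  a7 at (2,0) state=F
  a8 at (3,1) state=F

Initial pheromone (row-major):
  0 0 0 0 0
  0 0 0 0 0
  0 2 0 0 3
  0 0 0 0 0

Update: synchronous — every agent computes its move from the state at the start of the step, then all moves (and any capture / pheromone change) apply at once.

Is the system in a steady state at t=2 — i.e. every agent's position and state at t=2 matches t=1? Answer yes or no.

t=1: a0@(0,2) a1@(2,1) a2@(0,0) a3@(2,4) a4@(2,4) a5@(2,4) a6@(2,4) a7@(2,4) a8@(2,1) | pheromone: 2 0 2 0 0 / 0 0 0 0 0 / 0 5 0 0 12 / 0 0 0 0 0
t=2: a0@(0,2) a1@(2,1) a2@(0,0) a3@(2,4) a4@(2,4) a5@(2,4) a6@(2,4) a7@(2,4) a8@(2,1) | pheromone: 3 0 3 0 0 / 0 0 0 0 0 / 0 8 0 0 21 / 0 0 0 0 0

yes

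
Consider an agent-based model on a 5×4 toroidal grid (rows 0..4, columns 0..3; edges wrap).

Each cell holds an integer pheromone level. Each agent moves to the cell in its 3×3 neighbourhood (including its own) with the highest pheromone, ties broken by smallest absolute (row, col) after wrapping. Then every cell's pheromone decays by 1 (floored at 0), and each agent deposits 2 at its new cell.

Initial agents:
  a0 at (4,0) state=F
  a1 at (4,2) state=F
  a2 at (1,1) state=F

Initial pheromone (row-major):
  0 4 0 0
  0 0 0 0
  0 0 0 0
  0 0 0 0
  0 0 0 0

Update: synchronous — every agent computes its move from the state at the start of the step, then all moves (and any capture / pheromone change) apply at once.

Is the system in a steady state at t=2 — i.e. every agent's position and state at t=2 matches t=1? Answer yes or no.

yes

t=1: a0@(0,1) a1@(0,1) a2@(0,1) | pheromone: 0 9 0 0 / 0 0 0 0 / 0 0 0 0 / 0 0 0 0 / 0 0 0 0
t=2: a0@(0,1) a1@(0,1) a2@(0,1) | pheromone: 0 14 0 0 / 0 0 0 0 / 0 0 0 0 / 0 0 0 0 / 0 0 0 0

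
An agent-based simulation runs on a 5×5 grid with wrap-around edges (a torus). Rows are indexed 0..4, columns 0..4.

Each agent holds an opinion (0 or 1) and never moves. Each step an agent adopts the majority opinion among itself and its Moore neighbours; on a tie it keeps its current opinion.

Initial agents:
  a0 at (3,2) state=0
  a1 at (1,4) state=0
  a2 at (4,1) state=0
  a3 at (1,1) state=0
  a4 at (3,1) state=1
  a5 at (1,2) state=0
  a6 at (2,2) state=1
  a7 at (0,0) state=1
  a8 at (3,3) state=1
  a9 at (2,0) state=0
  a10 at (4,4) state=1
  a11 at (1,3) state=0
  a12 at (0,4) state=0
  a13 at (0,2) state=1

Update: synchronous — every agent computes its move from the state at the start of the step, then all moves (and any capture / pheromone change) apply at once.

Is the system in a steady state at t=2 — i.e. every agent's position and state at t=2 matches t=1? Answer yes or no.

no

t=1: a0@(3,2):1 a1@(1,4):0 a2@(4,1):1 a3@(1,1):0 a4@(3,1):0 a5@(1,2):0 a6@(2,2):0 a7@(0,0):0 a8@(3,3):1 a9@(2,0):0 a10@(4,4):1 a11@(1,3):0 a12@(0,4):0 a13@(0,2):0
t=2: a0@(3,2):1 a1@(1,4):0 a2@(4,1):0 a3@(1,1):0 a4@(3,1):0 a5@(1,2):0 a6@(2,2):0 a7@(0,0):0 a8@(3,3):1 a9@(2,0):0 a10@(4,4):1 a11@(1,3):0 a12@(0,4):0 a13@(0,2):0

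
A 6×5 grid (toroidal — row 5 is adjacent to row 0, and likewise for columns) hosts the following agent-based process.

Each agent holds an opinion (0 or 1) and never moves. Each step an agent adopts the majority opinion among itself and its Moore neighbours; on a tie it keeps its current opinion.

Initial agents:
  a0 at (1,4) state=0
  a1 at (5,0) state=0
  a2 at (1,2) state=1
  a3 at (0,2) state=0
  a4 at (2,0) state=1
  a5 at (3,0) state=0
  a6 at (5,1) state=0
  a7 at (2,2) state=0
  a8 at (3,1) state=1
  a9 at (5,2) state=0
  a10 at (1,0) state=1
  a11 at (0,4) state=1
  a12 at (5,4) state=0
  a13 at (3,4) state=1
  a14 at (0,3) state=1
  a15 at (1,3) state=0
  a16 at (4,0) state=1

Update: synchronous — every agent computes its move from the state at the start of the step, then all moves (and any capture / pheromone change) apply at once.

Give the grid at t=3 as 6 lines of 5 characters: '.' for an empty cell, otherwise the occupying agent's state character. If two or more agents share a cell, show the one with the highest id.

..000
1.001
1.0..
11..1
1....
000.0

t=1: a0@(1,4):1 a1@(5,0):0 a2@(1,2):0 a3@(0,2):0 a4@(2,0):1 a5@(3,0):1 a6@(5,1):0 a7@(2,2):0 a8@(3,1):1 a9@(5,2):0 a10@(1,0):1 a11@(0,4):0 a12@(5,4):1 a13@(3,4):1 a14@(0,3):0 a15@(1,3):0 a16@(4,0):0
t=2: a0@(1,4):1 a1@(5,0):0 a2@(1,2):0 a3@(0,2):0 a4@(2,0):1 a5@(3,0):1 a6@(5,1):0 a7@(2,2):0 a8@(3,1):1 a9@(5,2):0 a10@(1,0):1 a11@(0,4):0 a12@(5,4):0 a13@(3,4):1 a14@(0,3):0 a15@(1,3):0 a16@(4,0):1
t=3: (unchanged — steady state)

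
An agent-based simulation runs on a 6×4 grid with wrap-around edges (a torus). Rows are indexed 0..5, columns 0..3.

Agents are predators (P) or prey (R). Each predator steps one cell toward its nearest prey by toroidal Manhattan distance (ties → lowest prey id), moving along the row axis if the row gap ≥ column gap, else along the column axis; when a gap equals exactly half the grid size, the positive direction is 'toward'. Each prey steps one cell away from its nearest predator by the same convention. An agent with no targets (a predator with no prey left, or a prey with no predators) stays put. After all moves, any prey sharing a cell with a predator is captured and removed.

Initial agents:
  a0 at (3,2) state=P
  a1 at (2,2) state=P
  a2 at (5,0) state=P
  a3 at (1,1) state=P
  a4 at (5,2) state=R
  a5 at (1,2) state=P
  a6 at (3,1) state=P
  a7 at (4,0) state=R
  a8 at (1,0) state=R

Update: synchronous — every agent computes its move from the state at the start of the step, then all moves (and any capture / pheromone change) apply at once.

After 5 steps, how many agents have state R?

1

t=1: a0@(4,2):P a1@(3,2):P a2@(4,0):P a3@(1,0):P a5@(0,2):P a6@(4,1):P a7@(3,0):R a8@(1,3):R
t=2: a0@(4,3):P a1@(3,3):P a2@(3,0):P a3@(1,3):P a5@(1,2):P a6@(3,1):P a7@(2,0):R
t=3: a0@(3,3):P a1@(2,3):P a2@(2,0):P a3@(2,3):P a5@(1,3):P a6@(2,1):P a7@(1,0):R
t=4: a0@(2,3):P a1@(1,3):P a2@(1,0):P a3@(1,3):P a5@(1,0):P a6@(1,1):P a7@(0,0):R
t=5: a0@(1,3):P a1@(0,3):P a2@(0,0):P a3@(0,3):P a5@(0,0):P a6@(0,1):P a7@(5,0):R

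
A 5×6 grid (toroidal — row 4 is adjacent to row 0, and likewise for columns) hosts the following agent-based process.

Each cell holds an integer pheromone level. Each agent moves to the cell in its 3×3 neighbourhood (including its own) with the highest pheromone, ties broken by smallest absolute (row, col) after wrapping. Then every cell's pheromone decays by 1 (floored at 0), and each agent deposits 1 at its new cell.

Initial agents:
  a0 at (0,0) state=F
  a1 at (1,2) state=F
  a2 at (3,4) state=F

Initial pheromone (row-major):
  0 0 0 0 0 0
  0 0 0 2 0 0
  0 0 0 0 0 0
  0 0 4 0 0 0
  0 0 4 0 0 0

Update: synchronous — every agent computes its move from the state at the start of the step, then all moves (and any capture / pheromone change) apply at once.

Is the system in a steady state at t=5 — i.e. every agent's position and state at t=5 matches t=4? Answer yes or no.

yes

t=1: a0@(0,0) a1@(1,3) a2@(2,3) | pheromone: 1 0 0 0 0 0 / 0 0 0 2 0 0 / 0 0 0 1 0 0 / 0 0 3 0 0 0 / 0 0 3 0 0 0
t=2: a0@(0,0) a1@(1,3) a2@(3,2) | pheromone: 1 0 0 0 0 0 / 0 0 0 2 0 0 / 0 0 0 0 0 0 / 0 0 3 0 0 0 / 0 0 2 0 0 0
t=3: a0@(0,0) a1@(1,3) a2@(3,2) | pheromone: 1 0 0 0 0 0 / 0 0 0 2 0 0 / 0 0 0 0 0 0 / 0 0 3 0 0 0 / 0 0 1 0 0 0
t=4: a0@(0,0) a1@(1,3) a2@(3,2) | pheromone: 1 0 0 0 0 0 / 0 0 0 2 0 0 / 0 0 0 0 0 0 / 0 0 3 0 0 0 / 0 0 0 0 0 0
t=5: (unchanged — steady state)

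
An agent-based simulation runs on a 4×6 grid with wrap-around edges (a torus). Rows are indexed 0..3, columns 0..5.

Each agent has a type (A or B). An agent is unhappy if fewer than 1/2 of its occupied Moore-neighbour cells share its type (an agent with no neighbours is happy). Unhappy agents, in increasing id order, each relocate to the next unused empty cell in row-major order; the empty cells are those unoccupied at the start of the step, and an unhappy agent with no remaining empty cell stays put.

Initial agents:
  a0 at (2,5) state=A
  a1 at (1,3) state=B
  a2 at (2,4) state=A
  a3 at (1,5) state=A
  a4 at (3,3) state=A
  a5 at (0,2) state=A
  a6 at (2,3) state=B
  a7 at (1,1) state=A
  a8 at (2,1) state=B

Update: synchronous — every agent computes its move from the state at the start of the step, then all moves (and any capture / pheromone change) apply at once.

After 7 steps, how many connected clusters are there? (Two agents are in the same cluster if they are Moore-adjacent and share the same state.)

t=1: a0@(2,5):A a1@(0,0):B a2@(2,4):A a3@(1,5):A a4@(3,3):A a5@(0,2):A a6@(0,1):B a7@(1,1):A a8@(0,3):B
t=2: a0@(2,5):A a1@(0,4):B a2@(2,4):A a3@(1,5):A a4@(3,3):A a5@(0,2):A a6@(0,5):B a7@(1,0):A a8@(1,2):B
t=3: a0@(2,5):A a1@(0,0):B a2@(2,4):A a3@(1,5):A a4@(3,3):A a5@(0,2):A a6@(0,1):B a7@(1,0):A a8@(0,3):B
t=4: a0@(2,5):A a1@(0,4):B a2@(2,4):A a3@(1,5):A a4@(3,3):A a5@(0,5):A a6@(1,1):B a7@(1,0):A a8@(1,2):B
t=5: a0@(2,5):A a1@(0,0):B a2@(2,4):A a3@(1,5):A a4@(3,3):A a5@(0,5):A a6@(1,1):B a7@(1,0):A a8@(1,2):B
t=6: a0@(2,5):A a1@(0,1):B a2@(2,4):A a3@(1,5):A a4@(3,3):A a5@(0,5):A a6@(1,1):B a7@(1,0):A a8@(1,2):B
t=7: (unchanged — steady state)

2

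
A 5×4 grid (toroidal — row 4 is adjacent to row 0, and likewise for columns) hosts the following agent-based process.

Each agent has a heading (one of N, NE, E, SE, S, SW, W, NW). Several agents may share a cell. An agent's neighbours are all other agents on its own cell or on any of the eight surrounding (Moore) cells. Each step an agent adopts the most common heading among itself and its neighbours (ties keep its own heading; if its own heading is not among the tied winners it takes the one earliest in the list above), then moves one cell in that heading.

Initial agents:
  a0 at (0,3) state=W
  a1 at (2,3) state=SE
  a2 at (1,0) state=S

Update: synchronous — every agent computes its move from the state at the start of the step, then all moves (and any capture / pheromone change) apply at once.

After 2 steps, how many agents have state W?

t=1: a0@(0,2):W a1@(3,0):SE a2@(2,0):S
t=2: a0@(0,1):W a1@(4,1):SE a2@(3,0):S

1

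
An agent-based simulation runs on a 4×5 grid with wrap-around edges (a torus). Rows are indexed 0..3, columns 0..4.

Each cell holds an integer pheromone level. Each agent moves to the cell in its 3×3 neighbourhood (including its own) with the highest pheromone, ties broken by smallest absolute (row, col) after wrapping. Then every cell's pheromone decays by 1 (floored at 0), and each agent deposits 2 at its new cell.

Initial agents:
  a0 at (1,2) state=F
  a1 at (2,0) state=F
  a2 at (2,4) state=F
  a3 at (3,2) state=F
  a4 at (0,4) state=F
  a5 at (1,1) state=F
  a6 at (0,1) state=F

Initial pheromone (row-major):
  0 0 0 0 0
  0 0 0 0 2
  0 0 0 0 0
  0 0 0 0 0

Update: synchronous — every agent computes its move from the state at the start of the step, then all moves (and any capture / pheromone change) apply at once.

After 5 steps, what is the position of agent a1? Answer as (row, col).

t=1: a0@(0,1) a1@(1,4) a2@(1,4) a3@(0,1) a4@(1,4) a5@(0,0) a6@(0,0) | pheromone: 4 4 0 0 0 / 0 0 0 0 7 / 0 0 0 0 0 / 0 0 0 0 0
t=2: a0@(0,0) a1@(1,4) a2@(1,4) a3@(0,0) a4@(1,4) a5@(1,4) a6@(1,4) | pheromone: 7 3 0 0 0 / 0 0 0 0 16 / 0 0 0 0 0 / 0 0 0 0 0
t=3: a0@(1,4) a1@(1,4) a2@(1,4) a3@(1,4) a4@(1,4) a5@(1,4) a6@(1,4) | pheromone: 6 2 0 0 0 / 0 0 0 0 29 / 0 0 0 0 0 / 0 0 0 0 0
t=4: a0@(1,4) a1@(1,4) a2@(1,4) a3@(1,4) a4@(1,4) a5@(1,4) a6@(1,4) | pheromone: 5 1 0 0 0 / 0 0 0 0 42 / 0 0 0 0 0 / 0 0 0 0 0
t=5: a0@(1,4) a1@(1,4) a2@(1,4) a3@(1,4) a4@(1,4) a5@(1,4) a6@(1,4) | pheromone: 4 0 0 0 0 / 0 0 0 0 55 / 0 0 0 0 0 / 0 0 0 0 0

(1, 4)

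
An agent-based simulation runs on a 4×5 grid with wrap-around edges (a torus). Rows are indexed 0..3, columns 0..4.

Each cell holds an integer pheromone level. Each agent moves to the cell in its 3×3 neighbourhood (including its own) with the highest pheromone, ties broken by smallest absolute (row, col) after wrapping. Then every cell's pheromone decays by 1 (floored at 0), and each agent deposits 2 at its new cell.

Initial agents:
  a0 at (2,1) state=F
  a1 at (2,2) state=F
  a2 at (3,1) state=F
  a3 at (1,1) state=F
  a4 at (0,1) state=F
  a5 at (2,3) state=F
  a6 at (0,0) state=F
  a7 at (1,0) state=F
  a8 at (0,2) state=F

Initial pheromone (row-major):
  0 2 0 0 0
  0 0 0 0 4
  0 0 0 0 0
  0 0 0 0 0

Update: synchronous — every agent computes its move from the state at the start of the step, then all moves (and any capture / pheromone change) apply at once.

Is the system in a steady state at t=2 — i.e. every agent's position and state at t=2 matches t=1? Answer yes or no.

t=1: a0@(1,0) a1@(1,1) a2@(0,1) a3@(0,1) a4@(0,1) a5@(1,4) a6@(1,4) a7@(1,4) a8@(0,1) | pheromone: 0 9 0 0 0 / 2 2 0 0 9 / 0 0 0 0 0 / 0 0 0 0 0
t=2: a0@(0,1) a1@(0,1) a2@(0,1) a3@(0,1) a4@(0,1) a5@(1,4) a6@(1,4) a7@(1,4) a8@(0,1) | pheromone: 0 20 0 0 0 / 1 1 0 0 14 / 0 0 0 0 0 / 0 0 0 0 0

no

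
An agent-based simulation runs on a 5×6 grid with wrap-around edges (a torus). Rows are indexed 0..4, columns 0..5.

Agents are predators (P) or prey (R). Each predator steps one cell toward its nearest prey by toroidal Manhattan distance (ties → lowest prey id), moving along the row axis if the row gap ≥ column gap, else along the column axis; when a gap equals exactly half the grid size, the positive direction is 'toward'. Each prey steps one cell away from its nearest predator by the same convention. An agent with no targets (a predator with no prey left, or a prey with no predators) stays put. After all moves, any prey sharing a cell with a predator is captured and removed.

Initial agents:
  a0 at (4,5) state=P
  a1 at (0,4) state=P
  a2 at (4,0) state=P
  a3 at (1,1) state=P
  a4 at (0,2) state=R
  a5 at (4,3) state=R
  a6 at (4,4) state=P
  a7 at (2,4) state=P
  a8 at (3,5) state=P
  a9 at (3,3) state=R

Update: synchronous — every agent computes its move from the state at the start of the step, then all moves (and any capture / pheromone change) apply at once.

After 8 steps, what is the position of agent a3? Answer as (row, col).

t=1: a0@(4,4):P a1@(0,3):P a2@(4,1):P a3@(0,1):P a5@(4,2):R a6@(4,3):P a7@(3,4):P a8@(3,4):P a9@(2,3):R
t=2: a0@(4,3):P a1@(4,3):P a2@(4,2):P a3@(4,1):P a6@(4,2):P a7@(2,4):P a8@(2,4):P a9@(3,3):R
t=3: a0@(3,3):P a1@(3,3):P a2@(3,2):P a3@(4,2):P a6@(3,2):P a7@(3,4):P a8@(3,4):P a9@(2,3):R
t=4: a0@(2,3):P a1@(2,3):P a2@(2,2):P a3@(3,2):P a6@(2,2):P a7@(2,4):P a8@(2,4):P a9@(1,3):R
t=5: a0@(1,3):P a1@(1,3):P a2@(1,2):P a3@(2,2):P a6@(1,2):P a7@(1,4):P a8@(1,4):P a9@(0,3):R
t=6: a0@(0,3):P a1@(0,3):P a2@(0,2):P a3@(1,2):P a6@(0,2):P a7@(0,4):P a8@(0,4):P a9@(4,3):R
t=7: a0@(4,3):P a1@(4,3):P a2@(4,2):P a3@(0,2):P a6@(4,2):P a7@(4,4):P a8@(4,4):P a9@(3,3):R
t=8: a0@(3,3):P a1@(3,3):P a2@(3,2):P a3@(4,2):P a6@(3,2):P a7@(3,4):P a8@(3,4):P a9@(2,3):R

(4, 2)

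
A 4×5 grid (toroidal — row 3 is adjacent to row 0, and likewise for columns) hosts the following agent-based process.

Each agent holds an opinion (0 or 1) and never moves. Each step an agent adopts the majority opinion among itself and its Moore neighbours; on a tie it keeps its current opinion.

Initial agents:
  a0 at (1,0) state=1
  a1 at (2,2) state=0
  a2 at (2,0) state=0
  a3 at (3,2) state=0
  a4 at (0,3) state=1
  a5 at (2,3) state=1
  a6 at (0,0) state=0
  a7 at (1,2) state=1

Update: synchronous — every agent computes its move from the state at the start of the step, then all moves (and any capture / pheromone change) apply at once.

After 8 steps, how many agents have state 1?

3

t=1: a0@(1,0):0 a1@(2,2):0 a2@(2,0):0 a3@(3,2):0 a4@(0,3):1 a5@(2,3):1 a6@(0,0):0 a7@(1,2):1
t=2: (unchanged — steady state)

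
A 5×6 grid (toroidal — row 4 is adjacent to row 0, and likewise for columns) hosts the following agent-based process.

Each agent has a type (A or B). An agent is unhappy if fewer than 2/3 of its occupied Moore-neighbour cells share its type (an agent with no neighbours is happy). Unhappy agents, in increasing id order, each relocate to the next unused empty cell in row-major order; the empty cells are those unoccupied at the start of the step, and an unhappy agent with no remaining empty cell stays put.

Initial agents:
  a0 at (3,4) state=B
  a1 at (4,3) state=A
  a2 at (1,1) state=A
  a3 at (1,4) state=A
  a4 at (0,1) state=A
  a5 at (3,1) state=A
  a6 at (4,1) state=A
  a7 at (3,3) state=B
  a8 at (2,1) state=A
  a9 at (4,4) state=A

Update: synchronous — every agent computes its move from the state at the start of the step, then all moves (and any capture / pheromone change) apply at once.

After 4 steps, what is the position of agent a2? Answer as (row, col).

(1, 1)

t=1: a0@(0,0):B a1@(0,2):A a2@(1,1):A a3@(1,4):A a4@(0,1):A a5@(3,1):A a6@(4,1):A a7@(0,3):B a8@(2,1):A a9@(0,4):A
t=2: a0@(0,5):B a1@(0,2):A a2@(1,1):A a3@(1,0):A a4@(0,1):A a5@(3,1):A a6@(4,1):A a7@(1,2):B a8@(2,1):A a9@(1,3):A
t=3: a0@(0,0):B a1@(0,2):A a2@(1,1):A a3@(1,0):A a4@(0,1):A a5@(3,1):A a6@(4,1):A a7@(0,3):B a8@(2,1):A a9@(0,4):A
t=4: a0@(0,5):B a1@(0,2):A a2@(1,1):A a3@(1,0):A a4@(0,1):A a5@(3,1):A a6@(4,1):A a7@(1,2):B a8@(2,1):A a9@(1,3):A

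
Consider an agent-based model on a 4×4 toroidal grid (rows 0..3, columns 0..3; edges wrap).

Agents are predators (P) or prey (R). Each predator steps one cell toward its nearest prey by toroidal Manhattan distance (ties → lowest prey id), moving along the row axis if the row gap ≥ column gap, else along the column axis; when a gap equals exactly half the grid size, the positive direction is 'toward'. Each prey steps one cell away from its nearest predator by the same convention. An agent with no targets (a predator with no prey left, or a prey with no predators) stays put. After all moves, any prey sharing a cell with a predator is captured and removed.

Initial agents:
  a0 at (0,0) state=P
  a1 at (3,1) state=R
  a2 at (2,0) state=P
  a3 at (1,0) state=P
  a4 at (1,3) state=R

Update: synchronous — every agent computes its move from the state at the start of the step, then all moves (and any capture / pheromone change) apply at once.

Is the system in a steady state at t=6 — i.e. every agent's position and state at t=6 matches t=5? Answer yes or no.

yes

t=1: a0@(3,0):P a1@(2,1):R a2@(3,0):P a3@(1,3):P a4@(1,2):R
t=2: a0@(2,0):P a1@(1,1):R a2@(2,0):P a3@(1,2):P a4@(1,1):R
t=3: a0@(1,0):P a2@(1,0):P a3@(1,1):P
t=4: (unchanged — steady state)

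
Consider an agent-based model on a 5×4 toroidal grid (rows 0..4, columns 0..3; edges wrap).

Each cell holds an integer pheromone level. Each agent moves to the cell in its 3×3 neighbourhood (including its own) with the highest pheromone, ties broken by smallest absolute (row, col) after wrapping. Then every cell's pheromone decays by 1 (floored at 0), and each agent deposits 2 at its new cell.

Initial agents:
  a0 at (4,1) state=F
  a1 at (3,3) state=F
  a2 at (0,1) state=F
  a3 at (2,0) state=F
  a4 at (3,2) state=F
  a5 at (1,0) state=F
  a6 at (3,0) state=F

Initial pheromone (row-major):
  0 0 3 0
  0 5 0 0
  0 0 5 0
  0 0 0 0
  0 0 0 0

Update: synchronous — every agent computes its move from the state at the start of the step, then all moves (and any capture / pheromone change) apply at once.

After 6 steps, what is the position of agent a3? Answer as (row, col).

(1, 1)

t=1: a0@(0,2) a1@(2,2) a2@(1,1) a3@(1,1) a4@(2,2) a5@(1,1) a6@(2,0) | pheromone: 0 0 4 0 / 0 10 0 0 / 2 0 8 0 / 0 0 0 0 / 0 0 0 0
t=2: a0@(1,1) a1@(1,1) a2@(1,1) a3@(1,1) a4@(1,1) a5@(1,1) a6@(1,1) | pheromone: 0 0 3 0 / 0 23 0 0 / 1 0 7 0 / 0 0 0 0 / 0 0 0 0
t=3: a0@(1,1) a1@(1,1) a2@(1,1) a3@(1,1) a4@(1,1) a5@(1,1) a6@(1,1) | pheromone: 0 0 2 0 / 0 36 0 0 / 0 0 6 0 / 0 0 0 0 / 0 0 0 0
t=4: a0@(1,1) a1@(1,1) a2@(1,1) a3@(1,1) a4@(1,1) a5@(1,1) a6@(1,1) | pheromone: 0 0 1 0 / 0 49 0 0 / 0 0 5 0 / 0 0 0 0 / 0 0 0 0
t=5: a0@(1,1) a1@(1,1) a2@(1,1) a3@(1,1) a4@(1,1) a5@(1,1) a6@(1,1) | pheromone: 0 0 0 0 / 0 62 0 0 / 0 0 4 0 / 0 0 0 0 / 0 0 0 0
t=6: a0@(1,1) a1@(1,1) a2@(1,1) a3@(1,1) a4@(1,1) a5@(1,1) a6@(1,1) | pheromone: 0 0 0 0 / 0 75 0 0 / 0 0 3 0 / 0 0 0 0 / 0 0 0 0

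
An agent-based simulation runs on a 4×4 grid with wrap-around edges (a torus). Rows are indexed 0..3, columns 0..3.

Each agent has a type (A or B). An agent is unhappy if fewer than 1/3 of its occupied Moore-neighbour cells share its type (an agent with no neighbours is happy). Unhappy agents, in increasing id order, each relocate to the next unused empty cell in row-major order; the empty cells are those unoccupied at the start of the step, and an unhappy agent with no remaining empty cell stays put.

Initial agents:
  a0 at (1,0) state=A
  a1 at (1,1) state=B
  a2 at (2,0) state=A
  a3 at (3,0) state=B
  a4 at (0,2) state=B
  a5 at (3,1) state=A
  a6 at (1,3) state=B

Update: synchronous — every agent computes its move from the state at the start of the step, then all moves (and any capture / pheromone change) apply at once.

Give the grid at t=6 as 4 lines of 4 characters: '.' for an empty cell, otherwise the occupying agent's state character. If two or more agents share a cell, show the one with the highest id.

t=1: a0@(1,0):A a1@(1,1):B a2@(2,0):A a3@(0,0):B a4@(0,2):B a5@(3,1):A a6@(1,3):B
t=2: a0@(0,1):A a1@(1,1):B a2@(2,0):A a3@(0,0):B a4@(0,2):B a5@(3,1):A a6@(1,3):B
t=3: a0@(0,3):A a1@(1,1):B a2@(2,0):A a3@(0,0):B a4@(0,2):B a5@(3,1):A a6@(1,3):B
t=4: a0@(0,1):A a1@(1,1):B a2@(2,0):A a3@(0,0):B a4@(0,2):B a5@(3,1):A a6@(1,3):B
t=5: a0@(0,3):A a1@(1,1):B a2@(2,0):A a3@(0,0):B a4@(0,2):B a5@(3,1):A a6@(1,3):B
t=6: a0@(0,1):A a1@(1,1):B a2@(2,0):A a3@(0,0):B a4@(0,2):B a5@(3,1):A a6@(1,3):B

BAB.
.B.B
A...
.A..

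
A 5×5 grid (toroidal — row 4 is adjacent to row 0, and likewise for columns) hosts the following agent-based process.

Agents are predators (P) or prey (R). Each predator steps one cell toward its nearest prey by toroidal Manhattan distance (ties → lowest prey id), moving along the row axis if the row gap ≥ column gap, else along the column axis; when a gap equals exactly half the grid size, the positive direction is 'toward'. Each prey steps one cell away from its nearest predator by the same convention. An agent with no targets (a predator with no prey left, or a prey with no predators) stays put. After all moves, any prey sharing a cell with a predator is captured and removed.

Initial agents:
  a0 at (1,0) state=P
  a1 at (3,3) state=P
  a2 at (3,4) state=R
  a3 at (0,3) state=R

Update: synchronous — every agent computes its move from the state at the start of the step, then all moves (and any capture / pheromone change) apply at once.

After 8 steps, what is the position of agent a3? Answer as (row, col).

(4, 2)

t=1: a0@(2,0):P a1@(3,4):P a2@(3,0):R a3@(1,3):R
t=2: a0@(3,0):P a1@(3,0):P a2@(4,0):R a3@(1,2):R
t=3: a0@(4,0):P a1@(4,0):P a2@(0,0):R a3@(0,2):R
t=4: a0@(0,0):P a1@(0,0):P a2@(1,0):R a3@(0,3):R
t=5: a0@(1,0):P a1@(1,0):P a2@(2,0):R a3@(0,2):R
t=6: a0@(2,0):P a1@(2,0):P a2@(3,0):R a3@(0,3):R
t=7: a0@(3,0):P a1@(3,0):P a2@(4,0):R a3@(4,3):R
t=8: a0@(4,0):P a1@(4,0):P a2@(0,0):R a3@(4,2):R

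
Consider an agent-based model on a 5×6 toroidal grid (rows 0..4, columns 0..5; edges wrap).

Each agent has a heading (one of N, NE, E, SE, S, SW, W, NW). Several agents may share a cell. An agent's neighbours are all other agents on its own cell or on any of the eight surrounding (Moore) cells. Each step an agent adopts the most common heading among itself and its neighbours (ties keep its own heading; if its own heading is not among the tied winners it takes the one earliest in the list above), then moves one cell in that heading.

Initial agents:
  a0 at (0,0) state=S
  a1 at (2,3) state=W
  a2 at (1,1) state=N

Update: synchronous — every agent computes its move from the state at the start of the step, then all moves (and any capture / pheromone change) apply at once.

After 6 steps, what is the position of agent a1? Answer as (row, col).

(2, 3)

t=1: a0@(1,0):S a1@(2,2):W a2@(0,1):N
t=2: a0@(2,0):S a1@(2,1):W a2@(4,1):N
t=3: a0@(3,0):S a1@(2,0):W a2@(3,1):N
t=4: a0@(4,0):S a1@(2,5):W a2@(2,1):N
t=5: a0@(0,0):S a1@(2,4):W a2@(1,1):N
t=6: a0@(1,0):S a1@(2,3):W a2@(0,1):N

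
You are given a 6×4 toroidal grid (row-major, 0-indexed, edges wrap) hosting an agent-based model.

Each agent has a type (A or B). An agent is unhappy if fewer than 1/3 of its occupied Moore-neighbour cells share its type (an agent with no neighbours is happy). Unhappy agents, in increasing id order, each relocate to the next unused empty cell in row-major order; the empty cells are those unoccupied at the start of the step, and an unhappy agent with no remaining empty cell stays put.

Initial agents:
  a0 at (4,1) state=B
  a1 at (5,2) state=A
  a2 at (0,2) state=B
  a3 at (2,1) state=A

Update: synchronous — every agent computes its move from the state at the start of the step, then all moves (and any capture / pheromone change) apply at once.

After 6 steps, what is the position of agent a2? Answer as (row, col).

(0, 3)

t=1: a0@(0,0):B a1@(0,1):A a2@(0,3):B a3@(2,1):A
t=2: a0@(0,0):B a1@(0,2):A a2@(0,3):B a3@(2,1):A
t=3: a0@(0,0):B a1@(0,1):A a2@(0,3):B a3@(2,1):A
t=4: a0@(0,0):B a1@(0,2):A a2@(0,3):B a3@(2,1):A
t=5: a0@(0,0):B a1@(0,1):A a2@(0,3):B a3@(2,1):A
t=6: a0@(0,0):B a1@(0,2):A a2@(0,3):B a3@(2,1):A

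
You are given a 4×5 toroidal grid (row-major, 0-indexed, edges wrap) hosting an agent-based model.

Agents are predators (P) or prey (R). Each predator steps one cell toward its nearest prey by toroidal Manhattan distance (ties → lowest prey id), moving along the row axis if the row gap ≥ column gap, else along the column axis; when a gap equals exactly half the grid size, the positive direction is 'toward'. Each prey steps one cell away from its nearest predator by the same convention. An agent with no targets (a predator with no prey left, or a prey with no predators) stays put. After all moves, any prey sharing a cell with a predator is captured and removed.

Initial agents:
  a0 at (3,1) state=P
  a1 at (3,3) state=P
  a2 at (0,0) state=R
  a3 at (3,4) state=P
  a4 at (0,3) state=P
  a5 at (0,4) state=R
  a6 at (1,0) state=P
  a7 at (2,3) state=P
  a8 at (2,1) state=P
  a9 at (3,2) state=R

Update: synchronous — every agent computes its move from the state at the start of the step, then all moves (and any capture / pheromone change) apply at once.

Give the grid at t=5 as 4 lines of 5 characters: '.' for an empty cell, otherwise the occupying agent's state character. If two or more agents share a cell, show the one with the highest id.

PP..P
....R
.....
R....

t=1: a0@(3,2):P a1@(3,2):P a2@(3,0):R a3@(0,4):P a4@(0,4):P a5@(1,4):R a6@(0,0):P a7@(3,3):P a8@(3,1):P
t=2: a0@(3,1):P a1@(3,1):P a2@(2,0):R a3@(1,4):P a4@(1,4):P a5@(2,4):R a6@(3,0):P a7@(3,4):P a8@(3,0):P
t=3: a0@(2,1):P a1@(2,1):P a2@(1,0):R a3@(2,4):P a4@(2,4):P a5@(3,4):R a6@(2,0):P a7@(2,4):P a8@(2,0):P
t=4: a0@(1,1):P a1@(1,1):P a2@(0,0):R a3@(3,4):P a4@(3,4):P a5@(0,4):R a6@(1,0):P a7@(3,4):P a8@(1,0):P
t=5: a0@(0,1):P a1@(0,1):P a2@(3,0):R a3@(0,4):P a4@(0,4):P a5@(1,4):R a6@(0,0):P a7@(0,4):P a8@(0,0):P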